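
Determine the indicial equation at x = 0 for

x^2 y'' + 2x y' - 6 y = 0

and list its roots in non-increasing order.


Divide by x^2 to reach normal form y'' + P_1(x) y' + P_2(x) y = 0 with P_1(x) = 2/x and P_2(x) = -6/x^2.
x = 0 is a singular point because the y'-coefficient 2/x has a pole at x = 0 and the y-coefficient -6/x^2 has a pole at x = 0.
It is a regular singular point because x P_1(x) = p(x) = 2 and x^2 P_2(x) = q(x) = -6 are polynomials, hence analytic at x = 0.
p(0) = 2,  q(0) = -6.
Indicial equation: r(r-1) + p(0) r + q(0) = 0, i.e. r^2 + (p(0) - 1) r + q(0) = 0, i.e. r^2 + 1 r - 6 = 0.
Discriminant: (1)^2 - 4(-6) = 25, so r = (-1 ± 5)/2.
Solving: r_1 = 2, r_2 = -3.

indicial: r^2 + 1 r - 6 = 0; roots r_1 = 2, r_2 = -3


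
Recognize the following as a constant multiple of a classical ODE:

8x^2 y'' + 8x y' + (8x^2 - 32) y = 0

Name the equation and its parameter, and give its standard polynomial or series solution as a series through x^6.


All three coefficients share the factor 8; dividing through by 8 gives  x^2 y'' + x y' + (x^2 - 4) y = 0.
This matches the Bessel equation x^2 y'' + x y' + (x^2 - nu^2) y = 0 with nu^2 = 4, so nu = 2; the solution bounded at x = 0 is J_2(x).
Frobenius at x = 0: indicial roots ±nu; for r = nu the recurrence k(k + 2nu) c_k = -c_{k-2} gives the standard series J_nu(x) = sum_{k>=0} (-1)^k / (k! (k+nu)!) (x/2)^(2k+nu). Evaluate the first 3 terms:
  k = 0: (-1)^0 / (0! * 2! * 2^2) x^2 = 1/(1*2*4) x^2 = (1/8) x^2
  k = 1: (-1)^1 / (1! * 3! * 2^4) x^4 = -1/(1*6*16) x^4 = (-1/96) x^4
  k = 2: (-1)^2 / (2! * 4! * 2^6) x^6 = 1/(2*24*64) x^6 = (1/3072) x^6
Hence J_2(x) = x^6/3072 - x^4/96 + x^2/8 + ....

J_2(x); series = x^6/3072 - x^4/96 + x^2/8


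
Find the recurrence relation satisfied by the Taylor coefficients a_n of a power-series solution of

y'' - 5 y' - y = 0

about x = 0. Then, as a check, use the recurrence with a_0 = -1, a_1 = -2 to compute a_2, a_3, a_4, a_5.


Substitute y = sum_n a_n x^n.
y''(x) has coefficient (n+2)(n+1) a_{n+2} at x^n;
-5 y'(x) has coefficient -5 (n+1) a_{n+1} at x^n;
-y(x) has coefficient -1 a_n at x^n.
Matching x^n: (n+2)(n+1) a_{n+2} - 5 (n+1) a_{n+1} - 1 a_n = 0.
Thus a_{n+2} = [5 (n+1) a_{n+1} + 1 a_n] / ((n+1)(n+2)).

Check with a_0 = -1, a_1 = -2 (apply the recurrence for n = 0, 1, 2, 3): a_0 = -1, a_1 = -2, a_2 = -11/2, a_3 = -19/2, a_4 = -37/3, a_5 = -1537/120.

a_(n+2) = [5 (n+1) a_(n+1) + 1 a_n] / ((n+1)(n+2)); check: a_0 = -1, a_1 = -2, a_2 = -11/2, a_3 = -19/2, a_4 = -37/3, a_5 = -1537/120


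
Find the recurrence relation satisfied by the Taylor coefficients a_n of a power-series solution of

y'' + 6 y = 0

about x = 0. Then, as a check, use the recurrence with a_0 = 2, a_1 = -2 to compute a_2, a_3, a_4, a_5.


Substitute y = sum_n a_n x^n into y'' + (const) y = 0.
y''(x) = sum_{n>=0} (n+2)(n+1) a_{n+2} x^n.
The ODE becomes sum_n [(n+2)(n+1) a_{n+2} + 6 a_n] x^n = 0.
Setting each coefficient to zero gives the recurrence:
  (n+2)(n+1) a_{n+2} + 6 a_n = 0,
  a_{n+2} = -6 / ((n+1)(n+2)) a_n.

Check with a_0 = 2, a_1 = -2 (apply the recurrence for n = 0, 1, 2, 3): a_0 = 2, a_1 = -2, a_2 = -6, a_3 = 2, a_4 = 3, a_5 = -3/5.

a_{n+2} = -6/((n+1)(n+2)) * a_n; check: a_0 = 2, a_1 = -2, a_2 = -6, a_3 = 2, a_4 = 3, a_5 = -3/5


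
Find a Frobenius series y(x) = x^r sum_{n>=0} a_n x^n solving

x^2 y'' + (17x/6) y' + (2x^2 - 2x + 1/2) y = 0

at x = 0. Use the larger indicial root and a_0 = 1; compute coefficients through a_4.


Write in Frobenius form y'' + (p(x)/x) y' + (q(x)/x^2) y = 0:
  p(x) = 17/6,  q(x) = 2x^2 - 2x + 1/2.
Indicial equation: r(r-1) + (17/6) r + (1/2) = 0 -> roots r_1 = -1/3, r_2 = -3/2.
Take r = r_1 = -1/3. Let y(x) = x^r sum_{n>=0} a_n x^n with a_0 = 1.
Substitute y = x^r sum a_n x^n and match x^{r+n}. The recurrence is
  D(n) a_n - 2 a_{n-1} + 2 a_{n-2} = 0,  where D(n) = (r+n)(r+n-1) + (17/6)(r+n) + (1/2).
  a_n = [2 a_{n-1} - 2 a_{n-2}] / D(n).
Since the indicial polynomial factors as (r - r_1)(r - r_2), D(n) = (r_1 + n - r_1)(r_1 + n - r_2) = n(n + 7/6).
Evaluating step by step (a_0 = 1):
  n = 1: D(1) = 1(1 + 7/6) = 13/6; numerator = 2(1) = 2; a_1 = (2)/(13/6) = 12/13
  n = 2: D(2) = 2(2 + 7/6) = 19/3; numerator = 2(12/13) - 2(1) = -2/13; a_2 = (-2/13)/(19/3) = -6/247
  n = 3: D(3) = 3(3 + 7/6) = 25/2; numerator = 2(-6/247) - 2(12/13) = -36/19; a_3 = (-36/19)/(25/2) = -72/475
  n = 4: D(4) = 4(4 + 7/6) = 62/3; numerator = 2(-72/475) - 2(-6/247) = -1572/6175; a_4 = (-1572/6175)/(62/3) = -2358/191425

r = -1/3; a_0 = 1; a_1 = 12/13; a_2 = -6/247; a_3 = -72/475; a_4 = -2358/191425


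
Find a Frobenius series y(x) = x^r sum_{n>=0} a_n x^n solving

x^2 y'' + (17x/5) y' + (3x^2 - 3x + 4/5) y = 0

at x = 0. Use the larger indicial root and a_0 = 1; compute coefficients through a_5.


Write in Frobenius form y'' + (p(x)/x) y' + (q(x)/x^2) y = 0:
  p(x) = 17/5,  q(x) = 3x^2 - 3x + 4/5.
Indicial equation: r(r-1) + (17/5) r + (4/5) = 0 -> roots r_1 = -2/5, r_2 = -2.
Take r = r_1 = -2/5. Let y(x) = x^r sum_{n>=0} a_n x^n with a_0 = 1.
Substitute y = x^r sum a_n x^n and match x^{r+n}. The recurrence is
  D(n) a_n - 3 a_{n-1} + 3 a_{n-2} = 0,  where D(n) = (r+n)(r+n-1) + (17/5)(r+n) + (4/5).
  a_n = [3 a_{n-1} - 3 a_{n-2}] / D(n).
Since the indicial polynomial factors as (r - r_1)(r - r_2), D(n) = (r_1 + n - r_1)(r_1 + n - r_2) = n(n + 8/5).
Evaluating step by step (a_0 = 1):
  n = 1: D(1) = 1(1 + 8/5) = 13/5; numerator = 3(1) = 3; a_1 = (3)/(13/5) = 15/13
  n = 2: D(2) = 2(2 + 8/5) = 36/5; numerator = 3(15/13) - 3(1) = 6/13; a_2 = (6/13)/(36/5) = 5/78
  n = 3: D(3) = 3(3 + 8/5) = 69/5; numerator = 3(5/78) - 3(15/13) = -85/26; a_3 = (-85/26)/(69/5) = -425/1794
  n = 4: D(4) = 4(4 + 8/5) = 112/5; numerator = 3(-425/1794) - 3(5/78) = -270/299; a_4 = (-270/299)/(112/5) = -675/16744
  n = 5: D(5) = 5(5 + 8/5) = 33; numerator = 3(-675/16744) - 3(-425/1794) = 9875/16744; a_5 = (9875/16744)/(33) = 9875/552552

r = -2/5; a_0 = 1; a_1 = 15/13; a_2 = 5/78; a_3 = -425/1794; a_4 = -675/16744; a_5 = 9875/552552


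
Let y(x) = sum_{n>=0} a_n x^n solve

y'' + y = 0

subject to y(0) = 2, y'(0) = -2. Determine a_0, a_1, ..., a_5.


Ansatz: y(x) = sum_{n>=0} a_n x^n, so y'(x) = sum_{n>=1} n a_n x^(n-1) and y''(x) = sum_{n>=2} n(n-1) a_n x^(n-2).
Substitute into P(x) y'' + Q(x) y' + R(x) y = 0 with P(x) = 1, Q(x) = 0, R(x) = 1, and match powers of x.
Initial conditions: a_0 = 2, a_1 = -2.
Setting the coefficient of each power of x to zero and solving order by order (substituting the coefficients already found):
  x^0: 2 a_2 + a_0 = 0  ->  2 a_2 = -a_0 = -2  ->  a_2 = -1
  x^1: 6 a_3 + a_1 = 0  ->  6 a_3 = -a_1 = 2  ->  a_3 = 1/3
  x^2: 12 a_4 + a_2 = 0  ->  12 a_4 = -a_2 = 1  ->  a_4 = 1/12
  x^3: 20 a_5 + a_3 = 0  ->  20 a_5 = -a_3 = -1/3  ->  a_5 = -1/60
Truncated series: y(x) = 2 - 2 x - x^2 + (1/3) x^3 + (1/12) x^4 - (1/60) x^5 + O(x^6).

a_0 = 2; a_1 = -2; a_2 = -1; a_3 = 1/3; a_4 = 1/12; a_5 = -1/60


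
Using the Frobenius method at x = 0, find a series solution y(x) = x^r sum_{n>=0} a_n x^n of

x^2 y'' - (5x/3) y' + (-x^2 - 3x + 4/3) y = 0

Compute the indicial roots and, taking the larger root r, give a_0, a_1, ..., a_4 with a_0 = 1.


Write in Frobenius form y'' + (p(x)/x) y' + (q(x)/x^2) y = 0:
  p(x) = -5/3,  q(x) = -x^2 - 3x + 4/3.
Indicial equation: r(r-1) + (-5/3) r + (4/3) = 0 -> roots r_1 = 2, r_2 = 2/3.
Take r = r_1 = 2. Let y(x) = x^r sum_{n>=0} a_n x^n with a_0 = 1.
Substitute y = x^r sum a_n x^n and match x^{r+n}. The recurrence is
  D(n) a_n - 3 a_{n-1} - 1 a_{n-2} = 0,  where D(n) = (r+n)(r+n-1) + (-5/3)(r+n) + (4/3).
  a_n = [3 a_{n-1} + 1 a_{n-2}] / D(n).
Since the indicial polynomial factors as (r - r_1)(r - r_2), D(n) = (r_1 + n - r_1)(r_1 + n - r_2) = n(n + 4/3).
Evaluating step by step (a_0 = 1):
  n = 1: D(1) = 1(1 + 4/3) = 7/3; numerator = 3(1) = 3; a_1 = (3)/(7/3) = 9/7
  n = 2: D(2) = 2(2 + 4/3) = 20/3; numerator = 3(9/7) + 1(1) = 34/7; a_2 = (34/7)/(20/3) = 51/70
  n = 3: D(3) = 3(3 + 4/3) = 13; numerator = 3(51/70) + 1(9/7) = 243/70; a_3 = (243/70)/(13) = 243/910
  n = 4: D(4) = 4(4 + 4/3) = 64/3; numerator = 3(243/910) + 1(51/70) = 696/455; a_4 = (696/455)/(64/3) = 261/3640

r = 2; a_0 = 1; a_1 = 9/7; a_2 = 51/70; a_3 = 243/910; a_4 = 261/3640


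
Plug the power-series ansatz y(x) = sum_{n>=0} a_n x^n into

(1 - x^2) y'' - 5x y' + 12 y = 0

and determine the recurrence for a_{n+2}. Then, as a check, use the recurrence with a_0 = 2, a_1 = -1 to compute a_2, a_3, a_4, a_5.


Substitute y = sum_n a_n x^n.
(1 - 1 x^2) y'' contributes (n+2)(n+1) a_{n+2} - n(n-1) a_n at x^n.
-5 x y'(x) contributes -5 n a_n at x^n.
12 y(x) contributes 12 a_n at x^n.
Matching x^n: (n+2)(n+1) a_{n+2} + (-n(n-1) - 5 n + 12) a_n = 0.
Thus a_{n+2} = (n(n-1) + 5 n - 12) / ((n+1)(n+2)) * a_n.

Check with a_0 = 2, a_1 = -1 (apply the recurrence for n = 0, 1, 2, 3): a_0 = 2, a_1 = -1, a_2 = -12, a_3 = 7/6, a_4 = 0, a_5 = 21/40.

a_(n+2) = (n(n-1) + 5 n - 12) / ((n+1)(n+2)) * a_n; check: a_0 = 2, a_1 = -1, a_2 = -12, a_3 = 7/6, a_4 = 0, a_5 = 21/40


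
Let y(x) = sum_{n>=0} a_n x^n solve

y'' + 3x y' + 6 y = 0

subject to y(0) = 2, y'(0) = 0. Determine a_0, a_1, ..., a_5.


Ansatz: y(x) = sum_{n>=0} a_n x^n, so y'(x) = sum_{n>=1} n a_n x^(n-1) and y''(x) = sum_{n>=2} n(n-1) a_n x^(n-2).
Substitute into P(x) y'' + Q(x) y' + R(x) y = 0 with P(x) = 1, Q(x) = 3x, R(x) = 6, and match powers of x.
Initial conditions: a_0 = 2, a_1 = 0.
Setting the coefficient of each power of x to zero and solving order by order (substituting the coefficients already found):
  x^0: 2 a_2 + 6 a_0 = 0  ->  2 a_2 = -6 a_0 = -12  ->  a_2 = -6
  x^1: 6 a_3 + 9 a_1 = 0  ->  6 a_3 = -9 a_1 = 0  ->  a_3 = 0
  x^2: 12 a_4 + 12 a_2 = 0  ->  12 a_4 = -12 a_2 = 72  ->  a_4 = 6
  x^3: 20 a_5 + 15 a_3 = 0  ->  20 a_5 = -15 a_3 = 0  ->  a_5 = 0
Truncated series: y(x) = 2 - 6 x^2 + 6 x^4 + O(x^6).

a_0 = 2; a_1 = 0; a_2 = -6; a_3 = 0; a_4 = 6; a_5 = 0


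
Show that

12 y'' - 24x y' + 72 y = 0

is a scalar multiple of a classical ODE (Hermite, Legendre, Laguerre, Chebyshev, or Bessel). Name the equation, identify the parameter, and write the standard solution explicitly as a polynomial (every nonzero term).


All three coefficients share the factor 12; dividing through by 12 gives  y'' - 2x y' + 6 y = 0.
This matches the Hermite equation y'' - 2x y' + 2n y = 0 with 2n = 6, so n = 3; the polynomial solution is H_3(x).
With y = sum_k a_k x^k, matching x^k gives (k+2)(k+1) a_{k+2} = 2(k - n) a_k = 2(k - 3) a_k. The right side vanishes at k = 3, so the series with the parity of 3 terminates at degree 3.
Standard normalization: leading coefficient of H_n is 2^n, so a_3 = 2^3 = 8. Work downward with a_k = (k+1)(k+2) a_{k+2} / (2(k - n)):
  a_1 = (2)(3)(8) / (2(1 - 3)) = 48/(-4) = -12
Hence H_3(x) = 8 x^3 - 12 x.

H_3(x); series = 8 x^3 - 12 x


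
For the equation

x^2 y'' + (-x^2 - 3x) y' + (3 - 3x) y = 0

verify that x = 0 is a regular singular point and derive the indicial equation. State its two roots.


Divide by x^2 to reach normal form y'' + P_1(x) y' + P_2(x) y = 0 with P_1(x) = -1 - 3/x and P_2(x) = -3/x + 3/x^2.
x = 0 is a singular point because the y'-coefficient -1 - 3/x has a pole at x = 0 and the y-coefficient -3/x + 3/x^2 has a pole at x = 0.
It is a regular singular point because x P_1(x) = p(x) = -x - 3 and x^2 P_2(x) = q(x) = 3 - 3x are polynomials, hence analytic at x = 0.
p(0) = -3,  q(0) = 3.
Indicial equation: r(r-1) + p(0) r + q(0) = 0, i.e. r^2 + (p(0) - 1) r + q(0) = 0, i.e. r^2 - 4 r + 3 = 0.
Discriminant: (-4)^2 - 4(3) = 4, so r = (4 ± 2)/2.
Solving: r_1 = 3, r_2 = 1.

indicial: r^2 - 4 r + 3 = 0; roots r_1 = 3, r_2 = 1


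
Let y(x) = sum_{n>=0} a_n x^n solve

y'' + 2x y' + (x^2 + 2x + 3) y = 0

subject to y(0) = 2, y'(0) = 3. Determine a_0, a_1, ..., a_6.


Ansatz: y(x) = sum_{n>=0} a_n x^n, so y'(x) = sum_{n>=1} n a_n x^(n-1) and y''(x) = sum_{n>=2} n(n-1) a_n x^(n-2).
Substitute into P(x) y'' + Q(x) y' + R(x) y = 0 with P(x) = 1, Q(x) = 2x, R(x) = x^2 + 2x + 3, and match powers of x.
Initial conditions: a_0 = 2, a_1 = 3.
Setting the coefficient of each power of x to zero and solving order by order (substituting the coefficients already found):
  x^0: 2 a_2 + 3 a_0 = 0  ->  2 a_2 = -3 a_0 = -6  ->  a_2 = -3
  x^1: 6 a_3 + 5 a_1 + 2 a_0 = 0  ->  6 a_3 = -5 a_1 - 2 a_0 = -19  ->  a_3 = -19/6
  x^2: 12 a_4 + 7 a_2 + 2 a_1 + a_0 = 0  ->  12 a_4 = -7 a_2 - 2 a_1 - a_0 = 13  ->  a_4 = 13/12
  x^3: 20 a_5 + 9 a_3 + 2 a_2 + a_1 = 0  ->  20 a_5 = -9 a_3 - 2 a_2 - a_1 = 63/2  ->  a_5 = 63/40
  x^4: 30 a_6 + 11 a_4 + 2 a_3 + a_2 = 0  ->  30 a_6 = -11 a_4 - 2 a_3 - a_2 = -31/12  ->  a_6 = -31/360
Truncated series: y(x) = 2 + 3 x - 3 x^2 - (19/6) x^3 + (13/12) x^4 + (63/40) x^5 - (31/360) x^6 + O(x^7).

a_0 = 2; a_1 = 3; a_2 = -3; a_3 = -19/6; a_4 = 13/12; a_5 = 63/40; a_6 = -31/360


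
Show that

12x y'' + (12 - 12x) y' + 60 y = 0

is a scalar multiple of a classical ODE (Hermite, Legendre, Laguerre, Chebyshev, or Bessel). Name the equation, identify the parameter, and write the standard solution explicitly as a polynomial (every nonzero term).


All three coefficients share the factor 12; dividing through by 12 gives  x y'' + (1 - x) y' + 5 y = 0.
This matches the Laguerre equation x y'' + (1 - x) y' + n y = 0 with n = 5; the polynomial solution is L_5(x).
With y = sum_k a_k x^k, matching x^k gives (k+1)k a_{k+1} + (k+1) a_{k+1} - k a_k + n a_k = 0, i.e. (k+1)^2 a_{k+1} = (k - n) a_k = (k - 5) a_k. The right side vanishes at k = 5, so the series terminates at degree 5.
Standard normalization L_n(0) = 1 gives a_0 = 1. Work upward with a_{k+1} = (k - 5) a_k / (k+1)^2:
  a_1 = (0 - 5)(1) / 1^2 = -5/1 = -5
  a_2 = (1 - 5)(-5) / 2^2 = 20/4 = 5
  a_3 = (2 - 5)(5) / 3^2 = -15/9 = -5/3
  a_4 = (3 - 5)(-5/3) / 4^2 = (10/3)/16 = 5/24
  a_5 = (4 - 5)(5/24) / 5^2 = (-5/24)/25 = -1/120
Hence L_5(x) = -x^5/120 + 5 x^4/24 - 5 x^3/3 + 5 x^2 - 5 x + 1.

L_5(x); series = -x^5/120 + 5 x^4/24 - 5 x^3/3 + 5 x^2 - 5 x + 1


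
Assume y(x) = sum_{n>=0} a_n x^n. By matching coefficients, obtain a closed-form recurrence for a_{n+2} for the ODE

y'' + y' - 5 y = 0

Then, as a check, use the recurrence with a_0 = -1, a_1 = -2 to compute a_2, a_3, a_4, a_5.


Substitute y = sum_n a_n x^n.
y''(x) has coefficient (n+2)(n+1) a_{n+2} at x^n;
y'(x) has coefficient (n+1) a_{n+1} at x^n;
-5 y(x) has coefficient -5 a_n at x^n.
Matching x^n: (n+2)(n+1) a_{n+2} + (n+1) a_{n+1} - 5 a_n = 0.
Thus a_{n+2} = [-(n+1) a_{n+1} + 5 a_n] / ((n+1)(n+2)).

Check with a_0 = -1, a_1 = -2 (apply the recurrence for n = 0, 1, 2, 3): a_0 = -1, a_1 = -2, a_2 = -3/2, a_3 = -7/6, a_4 = -1/3, a_5 = -9/40.

a_(n+2) = [-(n+1) a_(n+1) + 5 a_n] / ((n+1)(n+2)); check: a_0 = -1, a_1 = -2, a_2 = -3/2, a_3 = -7/6, a_4 = -1/3, a_5 = -9/40


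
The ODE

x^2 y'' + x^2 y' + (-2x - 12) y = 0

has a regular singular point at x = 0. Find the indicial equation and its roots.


Divide by x^2 to reach normal form y'' + P_1(x) y' + P_2(x) y = 0 with P_1(x) = 1 and P_2(x) = -2/x - 12/x^2.
x = 0 is a singular point because the y-coefficient -2/x - 12/x^2 has a pole at x = 0.
It is a regular singular point because x P_1(x) = p(x) = x and x^2 P_2(x) = q(x) = -2x - 12 are polynomials, hence analytic at x = 0.
p(0) = 0,  q(0) = -12.
Indicial equation: r(r-1) + p(0) r + q(0) = 0, i.e. r^2 + (p(0) - 1) r + q(0) = 0, i.e. r^2 - 1 r - 12 = 0.
Discriminant: (-1)^2 - 4(-12) = 49, so r = (1 ± 7)/2.
Solving: r_1 = 4, r_2 = -3.

indicial: r^2 - 1 r - 12 = 0; roots r_1 = 4, r_2 = -3


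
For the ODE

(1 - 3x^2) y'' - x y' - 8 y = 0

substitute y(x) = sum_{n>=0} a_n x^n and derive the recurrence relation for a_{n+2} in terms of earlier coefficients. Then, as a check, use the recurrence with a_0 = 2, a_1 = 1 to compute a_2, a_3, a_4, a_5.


Substitute y = sum_n a_n x^n.
(1 - 3 x^2) y'' contributes (n+2)(n+1) a_{n+2} - 3 n(n-1) a_n at x^n.
-x y'(x) contributes -n a_n at x^n.
-8 y(x) contributes -8 a_n at x^n.
Matching x^n: (n+2)(n+1) a_{n+2} + (-3 n(n-1) - n - 8) a_n = 0.
Thus a_{n+2} = (3 n(n-1) + n + 8) / ((n+1)(n+2)) * a_n.

Check with a_0 = 2, a_1 = 1 (apply the recurrence for n = 0, 1, 2, 3): a_0 = 2, a_1 = 1, a_2 = 8, a_3 = 3/2, a_4 = 32/3, a_5 = 87/40.

a_(n+2) = (3 n(n-1) + n + 8) / ((n+1)(n+2)) * a_n; check: a_0 = 2, a_1 = 1, a_2 = 8, a_3 = 3/2, a_4 = 32/3, a_5 = 87/40


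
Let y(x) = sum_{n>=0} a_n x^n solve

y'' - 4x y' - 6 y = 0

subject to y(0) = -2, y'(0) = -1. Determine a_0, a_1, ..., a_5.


Ansatz: y(x) = sum_{n>=0} a_n x^n, so y'(x) = sum_{n>=1} n a_n x^(n-1) and y''(x) = sum_{n>=2} n(n-1) a_n x^(n-2).
Substitute into P(x) y'' + Q(x) y' + R(x) y = 0 with P(x) = 1, Q(x) = -4x, R(x) = -6, and match powers of x.
Initial conditions: a_0 = -2, a_1 = -1.
Setting the coefficient of each power of x to zero and solving order by order (substituting the coefficients already found):
  x^0: 2 a_2 - 6 a_0 = 0  ->  2 a_2 = 6 a_0 = -12  ->  a_2 = -6
  x^1: 6 a_3 - 10 a_1 = 0  ->  6 a_3 = 10 a_1 = -10  ->  a_3 = -5/3
  x^2: 12 a_4 - 14 a_2 = 0  ->  12 a_4 = 14 a_2 = -84  ->  a_4 = -7
  x^3: 20 a_5 - 18 a_3 = 0  ->  20 a_5 = 18 a_3 = -30  ->  a_5 = -3/2
Truncated series: y(x) = -2 - x - 6 x^2 - (5/3) x^3 - 7 x^4 - (3/2) x^5 + O(x^6).

a_0 = -2; a_1 = -1; a_2 = -6; a_3 = -5/3; a_4 = -7; a_5 = -3/2


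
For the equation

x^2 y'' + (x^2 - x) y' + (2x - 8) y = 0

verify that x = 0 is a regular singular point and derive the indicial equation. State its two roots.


Divide by x^2 to reach normal form y'' + P_1(x) y' + P_2(x) y = 0 with P_1(x) = 1 - 1/x and P_2(x) = 2/x - 8/x^2.
x = 0 is a singular point because the y'-coefficient 1 - 1/x has a pole at x = 0 and the y-coefficient 2/x - 8/x^2 has a pole at x = 0.
It is a regular singular point because x P_1(x) = p(x) = x - 1 and x^2 P_2(x) = q(x) = 2x - 8 are polynomials, hence analytic at x = 0.
p(0) = -1,  q(0) = -8.
Indicial equation: r(r-1) + p(0) r + q(0) = 0, i.e. r^2 + (p(0) - 1) r + q(0) = 0, i.e. r^2 - 2 r - 8 = 0.
Discriminant: (-2)^2 - 4(-8) = 36, so r = (2 ± 6)/2.
Solving: r_1 = 4, r_2 = -2.

indicial: r^2 - 2 r - 8 = 0; roots r_1 = 4, r_2 = -2


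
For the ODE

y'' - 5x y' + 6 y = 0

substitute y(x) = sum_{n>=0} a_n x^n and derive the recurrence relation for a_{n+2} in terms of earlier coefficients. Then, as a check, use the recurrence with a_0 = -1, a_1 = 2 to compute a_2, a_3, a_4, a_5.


Substitute y = sum_n a_n x^n.
y''(x) has coefficient (n+2)(n+1) a_{n+2} at x^n;
-5 x y'(x) has coefficient -5 n a_n at x^n (shift);
6 y(x) has coefficient 6 a_n at x^n.
Matching x^n: (n+2)(n+1) a_{n+2} + (-5n + 6) a_n = 0.
Thus a_{n+2} = (5n - 6) / ((n+1)(n+2)) * a_n.

Check with a_0 = -1, a_1 = 2 (apply the recurrence for n = 0, 1, 2, 3): a_0 = -1, a_1 = 2, a_2 = 3, a_3 = -1/3, a_4 = 1, a_5 = -3/20.

a_(n+2) = (5n - 6) / ((n+1)(n+2)) * a_n; check: a_0 = -1, a_1 = 2, a_2 = 3, a_3 = -1/3, a_4 = 1, a_5 = -3/20


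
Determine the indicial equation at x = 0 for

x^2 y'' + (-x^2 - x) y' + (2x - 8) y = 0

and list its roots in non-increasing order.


Divide by x^2 to reach normal form y'' + P_1(x) y' + P_2(x) y = 0 with P_1(x) = -1 - 1/x and P_2(x) = 2/x - 8/x^2.
x = 0 is a singular point because the y'-coefficient -1 - 1/x has a pole at x = 0 and the y-coefficient 2/x - 8/x^2 has a pole at x = 0.
It is a regular singular point because x P_1(x) = p(x) = -x - 1 and x^2 P_2(x) = q(x) = 2x - 8 are polynomials, hence analytic at x = 0.
p(0) = -1,  q(0) = -8.
Indicial equation: r(r-1) + p(0) r + q(0) = 0, i.e. r^2 + (p(0) - 1) r + q(0) = 0, i.e. r^2 - 2 r - 8 = 0.
Discriminant: (-2)^2 - 4(-8) = 36, so r = (2 ± 6)/2.
Solving: r_1 = 4, r_2 = -2.

indicial: r^2 - 2 r - 8 = 0; roots r_1 = 4, r_2 = -2


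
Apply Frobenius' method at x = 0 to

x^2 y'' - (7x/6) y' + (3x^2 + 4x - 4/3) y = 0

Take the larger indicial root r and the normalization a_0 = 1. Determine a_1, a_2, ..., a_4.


Write in Frobenius form y'' + (p(x)/x) y' + (q(x)/x^2) y = 0:
  p(x) = -7/6,  q(x) = 3x^2 + 4x - 4/3.
Indicial equation: r(r-1) + (-7/6) r + (-4/3) = 0 -> roots r_1 = 8/3, r_2 = -1/2.
Take r = r_1 = 8/3. Let y(x) = x^r sum_{n>=0} a_n x^n with a_0 = 1.
Substitute y = x^r sum a_n x^n and match x^{r+n}. The recurrence is
  D(n) a_n + 4 a_{n-1} + 3 a_{n-2} = 0,  where D(n) = (r+n)(r+n-1) + (-7/6)(r+n) + (-4/3).
  a_n = [-4 a_{n-1} - 3 a_{n-2}] / D(n).
Since the indicial polynomial factors as (r - r_1)(r - r_2), D(n) = (r_1 + n - r_1)(r_1 + n - r_2) = n(n + 19/6).
Evaluating step by step (a_0 = 1):
  n = 1: D(1) = 1(1 + 19/6) = 25/6; numerator = -4(1) = -4; a_1 = (-4)/(25/6) = -24/25
  n = 2: D(2) = 2(2 + 19/6) = 31/3; numerator = -4(-24/25) - 3(1) = 21/25; a_2 = (21/25)/(31/3) = 63/775
  n = 3: D(3) = 3(3 + 19/6) = 37/2; numerator = -4(63/775) - 3(-24/25) = 396/155; a_3 = (396/155)/(37/2) = 792/5735
  n = 4: D(4) = 4(4 + 19/6) = 86/3; numerator = -4(792/5735) - 3(63/775) = -22833/28675; a_4 = (-22833/28675)/(86/3) = -1593/57350

r = 8/3; a_0 = 1; a_1 = -24/25; a_2 = 63/775; a_3 = 792/5735; a_4 = -1593/57350


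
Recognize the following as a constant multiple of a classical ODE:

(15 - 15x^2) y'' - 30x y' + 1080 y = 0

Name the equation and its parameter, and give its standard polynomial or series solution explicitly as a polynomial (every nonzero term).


All three coefficients share the factor 15; dividing through by 15 gives  (1 - x^2) y'' - 2x y' + 72 y = 0.
This matches the Legendre equation (1 - x^2) y'' - 2x y' + n(n+1) y = 0 (note the -2x y' term) with n(n+1) = 72, so n = 8; the polynomial solution is P_8(x).
With y = sum_k a_k x^k, matching x^k gives (k+2)(k+1) a_{k+2} = [k(k+1) - n(n+1)] a_k = (k - 8)(k + 9) a_k. The right side vanishes at k = 8, so the series with the parity of 8 terminates at degree 8.
Standard normalization (P_n(1) = 1): leading coefficient (2n)!/(2^n (n!)^2) = 20922789888000/(256*1625702400) = 6435/128, so a_8 = 6435/128. Work downward with a_k = (k+1)(k+2) a_{k+2} / ((k - 8)(k + 9)):
  a_6 = (7)(8)(6435/128) / ((6 - 8)(6 + 9)) = (45045/16)/(-30) = -3003/32
  a_4 = (5)(6)(-3003/32) / ((4 - 8)(4 + 9)) = (-45045/16)/(-52) = 3465/64
  a_2 = (3)(4)(3465/64) / ((2 - 8)(2 + 9)) = (10395/16)/(-66) = -315/32
  a_0 = (1)(2)(-315/32) / ((0 - 8)(0 + 9)) = (-315/16)/(-72) = 35/128
Hence P_8(x) = 6435 x^8/128 - 3003 x^6/32 + 3465 x^4/64 - 315 x^2/32 + 35/128.

P_8(x); series = 6435 x^8/128 - 3003 x^6/32 + 3465 x^4/64 - 315 x^2/32 + 35/128


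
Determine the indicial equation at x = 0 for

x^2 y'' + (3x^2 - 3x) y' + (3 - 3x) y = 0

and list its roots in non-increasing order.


Divide by x^2 to reach normal form y'' + P_1(x) y' + P_2(x) y = 0 with P_1(x) = 3 - 3/x and P_2(x) = -3/x + 3/x^2.
x = 0 is a singular point because the y'-coefficient 3 - 3/x has a pole at x = 0 and the y-coefficient -3/x + 3/x^2 has a pole at x = 0.
It is a regular singular point because x P_1(x) = p(x) = 3x - 3 and x^2 P_2(x) = q(x) = 3 - 3x are polynomials, hence analytic at x = 0.
p(0) = -3,  q(0) = 3.
Indicial equation: r(r-1) + p(0) r + q(0) = 0, i.e. r^2 + (p(0) - 1) r + q(0) = 0, i.e. r^2 - 4 r + 3 = 0.
Discriminant: (-4)^2 - 4(3) = 4, so r = (4 ± 2)/2.
Solving: r_1 = 3, r_2 = 1.

indicial: r^2 - 4 r + 3 = 0; roots r_1 = 3, r_2 = 1


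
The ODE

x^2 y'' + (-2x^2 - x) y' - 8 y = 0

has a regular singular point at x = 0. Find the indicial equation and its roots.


Divide by x^2 to reach normal form y'' + P_1(x) y' + P_2(x) y = 0 with P_1(x) = -2 - 1/x and P_2(x) = -8/x^2.
x = 0 is a singular point because the y'-coefficient -2 - 1/x has a pole at x = 0 and the y-coefficient -8/x^2 has a pole at x = 0.
It is a regular singular point because x P_1(x) = p(x) = -2x - 1 and x^2 P_2(x) = q(x) = -8 are polynomials, hence analytic at x = 0.
p(0) = -1,  q(0) = -8.
Indicial equation: r(r-1) + p(0) r + q(0) = 0, i.e. r^2 + (p(0) - 1) r + q(0) = 0, i.e. r^2 - 2 r - 8 = 0.
Discriminant: (-2)^2 - 4(-8) = 36, so r = (2 ± 6)/2.
Solving: r_1 = 4, r_2 = -2.

indicial: r^2 - 2 r - 8 = 0; roots r_1 = 4, r_2 = -2


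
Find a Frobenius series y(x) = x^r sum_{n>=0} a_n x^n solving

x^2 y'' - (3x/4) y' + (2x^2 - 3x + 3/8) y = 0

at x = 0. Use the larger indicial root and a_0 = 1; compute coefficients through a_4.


Write in Frobenius form y'' + (p(x)/x) y' + (q(x)/x^2) y = 0:
  p(x) = -3/4,  q(x) = 2x^2 - 3x + 3/8.
Indicial equation: r(r-1) + (-3/4) r + (3/8) = 0 -> roots r_1 = 3/2, r_2 = 1/4.
Take r = r_1 = 3/2. Let y(x) = x^r sum_{n>=0} a_n x^n with a_0 = 1.
Substitute y = x^r sum a_n x^n and match x^{r+n}. The recurrence is
  D(n) a_n - 3 a_{n-1} + 2 a_{n-2} = 0,  where D(n) = (r+n)(r+n-1) + (-3/4)(r+n) + (3/8).
  a_n = [3 a_{n-1} - 2 a_{n-2}] / D(n).
Since the indicial polynomial factors as (r - r_1)(r - r_2), D(n) = (r_1 + n - r_1)(r_1 + n - r_2) = n(n + 5/4).
Evaluating step by step (a_0 = 1):
  n = 1: D(1) = 1(1 + 5/4) = 9/4; numerator = 3(1) = 3; a_1 = (3)/(9/4) = 4/3
  n = 2: D(2) = 2(2 + 5/4) = 13/2; numerator = 3(4/3) - 2(1) = 2; a_2 = (2)/(13/2) = 4/13
  n = 3: D(3) = 3(3 + 5/4) = 51/4; numerator = 3(4/13) - 2(4/3) = -68/39; a_3 = (-68/39)/(51/4) = -16/117
  n = 4: D(4) = 4(4 + 5/4) = 21; numerator = 3(-16/117) - 2(4/13) = -40/39; a_4 = (-40/39)/(21) = -40/819

r = 3/2; a_0 = 1; a_1 = 4/3; a_2 = 4/13; a_3 = -16/117; a_4 = -40/819


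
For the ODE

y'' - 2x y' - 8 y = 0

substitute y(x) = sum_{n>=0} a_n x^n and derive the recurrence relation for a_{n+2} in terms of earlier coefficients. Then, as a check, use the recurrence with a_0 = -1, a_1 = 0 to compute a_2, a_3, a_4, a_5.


Substitute y = sum_n a_n x^n.
y''(x) has coefficient (n+2)(n+1) a_{n+2} at x^n;
-2 x y'(x) has coefficient -2 n a_n at x^n (shift);
-8 y(x) has coefficient -8 a_n at x^n.
Matching x^n: (n+2)(n+1) a_{n+2} + (-2n - 8) a_n = 0.
Thus a_{n+2} = (2n + 8) / ((n+1)(n+2)) * a_n.

Check with a_0 = -1, a_1 = 0 (apply the recurrence for n = 0, 1, 2, 3): a_0 = -1, a_1 = 0, a_2 = -4, a_3 = 0, a_4 = -4, a_5 = 0.

a_(n+2) = (2n + 8) / ((n+1)(n+2)) * a_n; check: a_0 = -1, a_1 = 0, a_2 = -4, a_3 = 0, a_4 = -4, a_5 = 0


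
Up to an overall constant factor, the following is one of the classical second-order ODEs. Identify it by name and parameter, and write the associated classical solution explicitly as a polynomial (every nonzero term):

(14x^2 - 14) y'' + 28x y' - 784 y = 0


All three coefficients share the factor -14; dividing through by -14 gives  (1 - x^2) y'' - 2x y' + 56 y = 0.
This matches the Legendre equation (1 - x^2) y'' - 2x y' + n(n+1) y = 0 (note the -2x y' term) with n(n+1) = 56, so n = 7; the polynomial solution is P_7(x).
With y = sum_k a_k x^k, matching x^k gives (k+2)(k+1) a_{k+2} = [k(k+1) - n(n+1)] a_k = (k - 7)(k + 8) a_k. The right side vanishes at k = 7, so the series with the parity of 7 terminates at degree 7.
Standard normalization (P_n(1) = 1): leading coefficient (2n)!/(2^n (n!)^2) = 87178291200/(128*25401600) = 429/16, so a_7 = 429/16. Work downward with a_k = (k+1)(k+2) a_{k+2} / ((k - 7)(k + 8)):
  a_5 = (6)(7)(429/16) / ((5 - 7)(5 + 8)) = (9009/8)/(-26) = -693/16
  a_3 = (4)(5)(-693/16) / ((3 - 7)(3 + 8)) = (-3465/4)/(-44) = 315/16
  a_1 = (2)(3)(315/16) / ((1 - 7)(1 + 8)) = (945/8)/(-54) = -35/16
Hence P_7(x) = 429 x^7/16 - 693 x^5/16 + 315 x^3/16 - 35 x/16.

P_7(x); series = 429 x^7/16 - 693 x^5/16 + 315 x^3/16 - 35 x/16


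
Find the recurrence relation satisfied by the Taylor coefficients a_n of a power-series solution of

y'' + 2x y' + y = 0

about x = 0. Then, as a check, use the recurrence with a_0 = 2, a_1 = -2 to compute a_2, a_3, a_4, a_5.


Substitute y = sum_n a_n x^n.
y''(x) has coefficient (n+2)(n+1) a_{n+2} at x^n;
2 x y'(x) has coefficient 2 n a_n at x^n (shift);
y(x) has coefficient 1 a_n at x^n.
Matching x^n: (n+2)(n+1) a_{n+2} + (2n + 1) a_n = 0.
Thus a_{n+2} = (-2n - 1) / ((n+1)(n+2)) * a_n.

Check with a_0 = 2, a_1 = -2 (apply the recurrence for n = 0, 1, 2, 3): a_0 = 2, a_1 = -2, a_2 = -1, a_3 = 1, a_4 = 5/12, a_5 = -7/20.

a_(n+2) = (-2n - 1) / ((n+1)(n+2)) * a_n; check: a_0 = 2, a_1 = -2, a_2 = -1, a_3 = 1, a_4 = 5/12, a_5 = -7/20


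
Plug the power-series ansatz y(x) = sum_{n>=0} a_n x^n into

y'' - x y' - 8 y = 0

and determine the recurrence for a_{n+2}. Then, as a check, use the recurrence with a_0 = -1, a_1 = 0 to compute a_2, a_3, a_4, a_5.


Substitute y = sum_n a_n x^n.
y''(x) has coefficient (n+2)(n+1) a_{n+2} at x^n;
-x y'(x) has coefficient -n a_n at x^n (shift);
-8 y(x) has coefficient -8 a_n at x^n.
Matching x^n: (n+2)(n+1) a_{n+2} + (-n - 8) a_n = 0.
Thus a_{n+2} = (n + 8) / ((n+1)(n+2)) * a_n.

Check with a_0 = -1, a_1 = 0 (apply the recurrence for n = 0, 1, 2, 3): a_0 = -1, a_1 = 0, a_2 = -4, a_3 = 0, a_4 = -10/3, a_5 = 0.

a_(n+2) = (n + 8) / ((n+1)(n+2)) * a_n; check: a_0 = -1, a_1 = 0, a_2 = -4, a_3 = 0, a_4 = -10/3, a_5 = 0


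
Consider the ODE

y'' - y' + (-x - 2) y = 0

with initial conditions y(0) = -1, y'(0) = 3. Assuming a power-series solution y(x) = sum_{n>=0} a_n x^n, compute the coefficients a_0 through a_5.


Ansatz: y(x) = sum_{n>=0} a_n x^n, so y'(x) = sum_{n>=1} n a_n x^(n-1) and y''(x) = sum_{n>=2} n(n-1) a_n x^(n-2).
Substitute into P(x) y'' + Q(x) y' + R(x) y = 0 with P(x) = 1, Q(x) = -1, R(x) = -x - 2, and match powers of x.
Initial conditions: a_0 = -1, a_1 = 3.
Setting the coefficient of each power of x to zero and solving order by order (substituting the coefficients already found):
  x^0: 2 a_2 - a_1 - 2 a_0 = 0  ->  2 a_2 = a_1 + 2 a_0 = 1  ->  a_2 = 1/2
  x^1: 6 a_3 - 2 a_2 - 2 a_1 - a_0 = 0  ->  6 a_3 = 2 a_2 + 2 a_1 + a_0 = 6  ->  a_3 = 1
  x^2: 12 a_4 - 3 a_3 - 2 a_2 - a_1 = 0  ->  12 a_4 = 3 a_3 + 2 a_2 + a_1 = 7  ->  a_4 = 7/12
  x^3: 20 a_5 - 4 a_4 - 2 a_3 - a_2 = 0  ->  20 a_5 = 4 a_4 + 2 a_3 + a_2 = 29/6  ->  a_5 = 29/120
Truncated series: y(x) = -1 + 3 x + (1/2) x^2 + x^3 + (7/12) x^4 + (29/120) x^5 + O(x^6).

a_0 = -1; a_1 = 3; a_2 = 1/2; a_3 = 1; a_4 = 7/12; a_5 = 29/120


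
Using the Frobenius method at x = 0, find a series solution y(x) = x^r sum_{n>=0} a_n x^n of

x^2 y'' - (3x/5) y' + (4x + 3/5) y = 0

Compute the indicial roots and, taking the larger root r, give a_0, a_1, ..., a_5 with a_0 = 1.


Write in Frobenius form y'' + (p(x)/x) y' + (q(x)/x^2) y = 0:
  p(x) = -3/5,  q(x) = 4x + 3/5.
Indicial equation: r(r-1) + (-3/5) r + (3/5) = 0 -> roots r_1 = 1, r_2 = 3/5.
Take r = r_1 = 1. Let y(x) = x^r sum_{n>=0} a_n x^n with a_0 = 1.
Substitute y = x^r sum a_n x^n and match x^{r+n}. The recurrence is
  D(n) a_n + 4 a_{n-1} = 0,  where D(n) = (r+n)(r+n-1) + (-3/5)(r+n) + (3/5).
  a_n = -4 / D(n) * a_{n-1}.
Since the indicial polynomial factors as (r - r_1)(r - r_2), D(n) = (r_1 + n - r_1)(r_1 + n - r_2) = n(n + 2/5).
Evaluating step by step (a_0 = 1):
  n = 1: D(1) = 1(1 + 2/5) = 7/5; numerator = -4(1) = -4; a_1 = (-4)/(7/5) = -20/7
  n = 2: D(2) = 2(2 + 2/5) = 24/5; numerator = -4(-20/7) = 80/7; a_2 = (80/7)/(24/5) = 50/21
  n = 3: D(3) = 3(3 + 2/5) = 51/5; numerator = -4(50/21) = -200/21; a_3 = (-200/21)/(51/5) = -1000/1071
  n = 4: D(4) = 4(4 + 2/5) = 88/5; numerator = -4(-1000/1071) = 4000/1071; a_4 = (4000/1071)/(88/5) = 2500/11781
  n = 5: D(5) = 5(5 + 2/5) = 27; numerator = -4(2500/11781) = -10000/11781; a_5 = (-10000/11781)/(27) = -10000/318087

r = 1; a_0 = 1; a_1 = -20/7; a_2 = 50/21; a_3 = -1000/1071; a_4 = 2500/11781; a_5 = -10000/318087


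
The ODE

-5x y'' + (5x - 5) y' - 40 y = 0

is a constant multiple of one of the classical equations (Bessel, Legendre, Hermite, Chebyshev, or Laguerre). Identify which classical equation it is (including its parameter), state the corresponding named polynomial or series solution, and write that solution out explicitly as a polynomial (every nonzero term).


All three coefficients share the factor -5; dividing through by -5 gives  x y'' + (1 - x) y' + 8 y = 0.
This matches the Laguerre equation x y'' + (1 - x) y' + n y = 0 with n = 8; the polynomial solution is L_8(x).
With y = sum_k a_k x^k, matching x^k gives (k+1)k a_{k+1} + (k+1) a_{k+1} - k a_k + n a_k = 0, i.e. (k+1)^2 a_{k+1} = (k - n) a_k = (k - 8) a_k. The right side vanishes at k = 8, so the series terminates at degree 8.
Standard normalization L_n(0) = 1 gives a_0 = 1. Work upward with a_{k+1} = (k - 8) a_k / (k+1)^2:
  a_1 = (0 - 8)(1) / 1^2 = -8/1 = -8
  a_2 = (1 - 8)(-8) / 2^2 = 56/4 = 14
  a_3 = (2 - 8)(14) / 3^2 = -84/9 = -28/3
  a_4 = (3 - 8)(-28/3) / 4^2 = (140/3)/16 = 35/12
  a_5 = (4 - 8)(35/12) / 5^2 = (-35/3)/25 = -7/15
  a_6 = (5 - 8)(-7/15) / 6^2 = (7/5)/36 = 7/180
  a_7 = (6 - 8)(7/180) / 7^2 = (-7/90)/49 = -1/630
  a_8 = (7 - 8)(-1/630) / 8^2 = (1/630)/64 = 1/40320
Hence L_8(x) = x^8/40320 - x^7/630 + 7 x^6/180 - 7 x^5/15 + 35 x^4/12 - 28 x^3/3 + 14 x^2 - 8 x + 1.

L_8(x); series = x^8/40320 - x^7/630 + 7 x^6/180 - 7 x^5/15 + 35 x^4/12 - 28 x^3/3 + 14 x^2 - 8 x + 1


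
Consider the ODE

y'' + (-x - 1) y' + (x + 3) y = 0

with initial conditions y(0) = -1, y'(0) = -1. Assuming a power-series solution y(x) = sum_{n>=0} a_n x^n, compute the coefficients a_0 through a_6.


Ansatz: y(x) = sum_{n>=0} a_n x^n, so y'(x) = sum_{n>=1} n a_n x^(n-1) and y''(x) = sum_{n>=2} n(n-1) a_n x^(n-2).
Substitute into P(x) y'' + Q(x) y' + R(x) y = 0 with P(x) = 1, Q(x) = -x - 1, R(x) = x + 3, and match powers of x.
Initial conditions: a_0 = -1, a_1 = -1.
Setting the coefficient of each power of x to zero and solving order by order (substituting the coefficients already found):
  x^0: 2 a_2 - a_1 + 3 a_0 = 0  ->  2 a_2 = a_1 - 3 a_0 = 2  ->  a_2 = 1
  x^1: 6 a_3 - 2 a_2 + 2 a_1 + a_0 = 0  ->  6 a_3 = 2 a_2 - 2 a_1 - a_0 = 5  ->  a_3 = 5/6
  x^2: 12 a_4 - 3 a_3 + a_2 + a_1 = 0  ->  12 a_4 = 3 a_3 - a_2 - a_1 = 5/2  ->  a_4 = 5/24
  x^3: 20 a_5 - 4 a_4 + a_2 = 0  ->  20 a_5 = 4 a_4 - a_2 = -1/6  ->  a_5 = -1/120
  x^4: 30 a_6 - 5 a_5 - a_4 + a_3 = 0  ->  30 a_6 = 5 a_5 + a_4 - a_3 = -2/3  ->  a_6 = -1/45
Truncated series: y(x) = -1 - x + x^2 + (5/6) x^3 + (5/24) x^4 - (1/120) x^5 - (1/45) x^6 + O(x^7).

a_0 = -1; a_1 = -1; a_2 = 1; a_3 = 5/6; a_4 = 5/24; a_5 = -1/120; a_6 = -1/45


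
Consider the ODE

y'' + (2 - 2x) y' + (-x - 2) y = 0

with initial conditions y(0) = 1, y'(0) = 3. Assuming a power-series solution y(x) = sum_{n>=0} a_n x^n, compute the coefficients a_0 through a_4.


Ansatz: y(x) = sum_{n>=0} a_n x^n, so y'(x) = sum_{n>=1} n a_n x^(n-1) and y''(x) = sum_{n>=2} n(n-1) a_n x^(n-2).
Substitute into P(x) y'' + Q(x) y' + R(x) y = 0 with P(x) = 1, Q(x) = 2 - 2x, R(x) = -x - 2, and match powers of x.
Initial conditions: a_0 = 1, a_1 = 3.
Setting the coefficient of each power of x to zero and solving order by order (substituting the coefficients already found):
  x^0: 2 a_2 + 2 a_1 - 2 a_0 = 0  ->  2 a_2 = -2 a_1 + 2 a_0 = -4  ->  a_2 = -2
  x^1: 6 a_3 + 4 a_2 - 4 a_1 - a_0 = 0  ->  6 a_3 = -4 a_2 + 4 a_1 + a_0 = 21  ->  a_3 = 7/2
  x^2: 12 a_4 + 6 a_3 - 6 a_2 - a_1 = 0  ->  12 a_4 = -6 a_3 + 6 a_2 + a_1 = -30  ->  a_4 = -5/2
Truncated series: y(x) = 1 + 3 x - 2 x^2 + (7/2) x^3 - (5/2) x^4 + O(x^5).

a_0 = 1; a_1 = 3; a_2 = -2; a_3 = 7/2; a_4 = -5/2


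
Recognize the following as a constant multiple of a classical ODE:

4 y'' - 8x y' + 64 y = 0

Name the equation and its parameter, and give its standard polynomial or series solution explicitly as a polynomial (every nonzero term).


All three coefficients share the factor 4; dividing through by 4 gives  y'' - 2x y' + 16 y = 0.
This matches the Hermite equation y'' - 2x y' + 2n y = 0 with 2n = 16, so n = 8; the polynomial solution is H_8(x).
With y = sum_k a_k x^k, matching x^k gives (k+2)(k+1) a_{k+2} = 2(k - n) a_k = 2(k - 8) a_k. The right side vanishes at k = 8, so the series with the parity of 8 terminates at degree 8.
Standard normalization: leading coefficient of H_n is 2^n, so a_8 = 2^8 = 256. Work downward with a_k = (k+1)(k+2) a_{k+2} / (2(k - n)):
  a_6 = (7)(8)(256) / (2(6 - 8)) = 14336/(-4) = -3584
  a_4 = (5)(6)(-3584) / (2(4 - 8)) = -107520/(-8) = 13440
  a_2 = (3)(4)(13440) / (2(2 - 8)) = 161280/(-12) = -13440
  a_0 = (1)(2)(-13440) / (2(0 - 8)) = -26880/(-16) = 1680
Hence H_8(x) = 256 x^8 - 3584 x^6 + 13440 x^4 - 13440 x^2 + 1680.

H_8(x); series = 256 x^8 - 3584 x^6 + 13440 x^4 - 13440 x^2 + 1680


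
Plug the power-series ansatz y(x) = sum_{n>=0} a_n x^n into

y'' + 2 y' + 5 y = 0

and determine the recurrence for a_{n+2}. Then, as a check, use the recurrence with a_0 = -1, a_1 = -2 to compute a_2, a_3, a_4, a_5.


Substitute y = sum_n a_n x^n.
y''(x) has coefficient (n+2)(n+1) a_{n+2} at x^n;
2 y'(x) has coefficient 2 (n+1) a_{n+1} at x^n;
5 y(x) has coefficient 5 a_n at x^n.
Matching x^n: (n+2)(n+1) a_{n+2} + 2 (n+1) a_{n+1} + 5 a_n = 0.
Thus a_{n+2} = [-2 (n+1) a_{n+1} - 5 a_n] / ((n+1)(n+2)).

Check with a_0 = -1, a_1 = -2 (apply the recurrence for n = 0, 1, 2, 3): a_0 = -1, a_1 = -2, a_2 = 9/2, a_3 = -4/3, a_4 = -29/24, a_5 = 49/60.

a_(n+2) = [-2 (n+1) a_(n+1) - 5 a_n] / ((n+1)(n+2)); check: a_0 = -1, a_1 = -2, a_2 = 9/2, a_3 = -4/3, a_4 = -29/24, a_5 = 49/60


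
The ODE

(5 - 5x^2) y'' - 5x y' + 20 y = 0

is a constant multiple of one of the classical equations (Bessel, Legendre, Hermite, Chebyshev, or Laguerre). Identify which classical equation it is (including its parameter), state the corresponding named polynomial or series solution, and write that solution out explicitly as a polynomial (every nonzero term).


All three coefficients share the factor 5; dividing through by 5 gives  (1 - x^2) y'' - x y' + 4 y = 0.
This matches the Chebyshev equation (1 - x^2) y'' - x y' + n^2 y = 0 (note the -x y' term, not -2x y') with n^2 = 4, so n = 2; the polynomial solution is T_2(x).
With y = sum_k a_k x^k, matching x^k gives (k+2)(k+1) a_{k+2} = (k^2 - n^2) a_k = (k - 2)(k + 2) a_k. The right side vanishes at k = 2, so the series with the parity of 2 terminates at degree 2.
Standard normalization: leading coefficient of T_n is 2^(n-1), so a_2 = 2^1 = 2. Work downward with a_k = (k+1)(k+2) a_{k+2} / ((k - 2)(k + 2)):
  a_0 = (1)(2)(2) / ((0 - 2)(0 + 2)) = 4/(-4) = -1
Hence T_2(x) = 2 x^2 - 1.

T_2(x); series = 2 x^2 - 1


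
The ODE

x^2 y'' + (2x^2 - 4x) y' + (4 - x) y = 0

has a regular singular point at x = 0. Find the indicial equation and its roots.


Divide by x^2 to reach normal form y'' + P_1(x) y' + P_2(x) y = 0 with P_1(x) = 2 - 4/x and P_2(x) = -1/x + 4/x^2.
x = 0 is a singular point because the y'-coefficient 2 - 4/x has a pole at x = 0 and the y-coefficient -1/x + 4/x^2 has a pole at x = 0.
It is a regular singular point because x P_1(x) = p(x) = 2x - 4 and x^2 P_2(x) = q(x) = 4 - x are polynomials, hence analytic at x = 0.
p(0) = -4,  q(0) = 4.
Indicial equation: r(r-1) + p(0) r + q(0) = 0, i.e. r^2 + (p(0) - 1) r + q(0) = 0, i.e. r^2 - 5 r + 4 = 0.
Discriminant: (-5)^2 - 4(4) = 9, so r = (5 ± 3)/2.
Solving: r_1 = 4, r_2 = 1.

indicial: r^2 - 5 r + 4 = 0; roots r_1 = 4, r_2 = 1


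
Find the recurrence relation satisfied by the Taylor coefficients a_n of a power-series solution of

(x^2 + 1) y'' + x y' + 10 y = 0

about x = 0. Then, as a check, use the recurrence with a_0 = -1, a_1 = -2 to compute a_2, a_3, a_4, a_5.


Substitute y = sum_n a_n x^n.
(1 + 1 x^2) y'' contributes (n+2)(n+1) a_{n+2} + n(n-1) a_n at x^n.
x y'(x) contributes n a_n at x^n.
10 y(x) contributes 10 a_n at x^n.
Matching x^n: (n+2)(n+1) a_{n+2} + (n(n-1) + n + 10) a_n = 0.
Thus a_{n+2} = (-n(n-1) - n - 10) / ((n+1)(n+2)) * a_n.

Check with a_0 = -1, a_1 = -2 (apply the recurrence for n = 0, 1, 2, 3): a_0 = -1, a_1 = -2, a_2 = 5, a_3 = 11/3, a_4 = -35/6, a_5 = -209/60.

a_(n+2) = (-n(n-1) - n - 10) / ((n+1)(n+2)) * a_n; check: a_0 = -1, a_1 = -2, a_2 = 5, a_3 = 11/3, a_4 = -35/6, a_5 = -209/60


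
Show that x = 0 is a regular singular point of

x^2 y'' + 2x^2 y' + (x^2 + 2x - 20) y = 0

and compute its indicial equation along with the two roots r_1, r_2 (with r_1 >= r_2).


Divide by x^2 to reach normal form y'' + P_1(x) y' + P_2(x) y = 0 with P_1(x) = 2 and P_2(x) = 1 + 2/x - 20/x^2.
x = 0 is a singular point because the y-coefficient 1 + 2/x - 20/x^2 has a pole at x = 0.
It is a regular singular point because x P_1(x) = p(x) = 2x and x^2 P_2(x) = q(x) = x^2 + 2x - 20 are polynomials, hence analytic at x = 0.
p(0) = 0,  q(0) = -20.
Indicial equation: r(r-1) + p(0) r + q(0) = 0, i.e. r^2 + (p(0) - 1) r + q(0) = 0, i.e. r^2 - 1 r - 20 = 0.
Discriminant: (-1)^2 - 4(-20) = 81, so r = (1 ± 9)/2.
Solving: r_1 = 5, r_2 = -4.

indicial: r^2 - 1 r - 20 = 0; roots r_1 = 5, r_2 = -4


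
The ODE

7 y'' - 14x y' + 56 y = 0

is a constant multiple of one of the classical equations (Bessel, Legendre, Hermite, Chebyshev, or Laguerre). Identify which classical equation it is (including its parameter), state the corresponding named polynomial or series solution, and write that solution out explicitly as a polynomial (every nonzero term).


All three coefficients share the factor 7; dividing through by 7 gives  y'' - 2x y' + 8 y = 0.
This matches the Hermite equation y'' - 2x y' + 2n y = 0 with 2n = 8, so n = 4; the polynomial solution is H_4(x).
With y = sum_k a_k x^k, matching x^k gives (k+2)(k+1) a_{k+2} = 2(k - n) a_k = 2(k - 4) a_k. The right side vanishes at k = 4, so the series with the parity of 4 terminates at degree 4.
Standard normalization: leading coefficient of H_n is 2^n, so a_4 = 2^4 = 16. Work downward with a_k = (k+1)(k+2) a_{k+2} / (2(k - n)):
  a_2 = (3)(4)(16) / (2(2 - 4)) = 192/(-4) = -48
  a_0 = (1)(2)(-48) / (2(0 - 4)) = -96/(-8) = 12
Hence H_4(x) = 16 x^4 - 48 x^2 + 12.

H_4(x); series = 16 x^4 - 48 x^2 + 12
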